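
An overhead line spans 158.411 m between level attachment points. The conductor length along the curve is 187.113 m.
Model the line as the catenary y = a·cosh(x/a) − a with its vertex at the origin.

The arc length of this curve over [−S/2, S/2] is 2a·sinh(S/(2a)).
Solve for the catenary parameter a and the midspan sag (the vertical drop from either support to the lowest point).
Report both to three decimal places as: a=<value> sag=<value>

a=77.949 sag=43.825

seed: a₀ = √(S³/(24(L−S))) = √(158.411³/(24·28.702)) = 75.965483
iter 1: u=1.042651  f(a)=+1.601e+00  f'(a)=-8.411e-01  a ← 75.965483 − (+1.601e+00/-8.411e-01) = 77.869176
iter 2: u=1.017161  f(a)=+6.216e-02  f'(a)=-7.769e-01  a ← 77.869176 − (+6.216e-02/-7.769e-01) = 77.949189
iter 3: u=1.016117  f(a)=+1.021e-04  f'(a)=-7.744e-01  a ← 77.949189 − (+1.021e-04/-7.744e-01) = 77.949321
iter 4: u=1.016115  f(a)=+2.762e-10  f'(a)=-7.743e-01  a ← 77.949321 − (+2.762e-10/-7.743e-01) = 77.949321
iter 5: u=1.016115  f(a)=+2.842e-14  f'(a)=-7.743e-01  a ← 77.949321 − (+2.842e-14/-7.743e-01) = 77.949321
converged: |Δa| < 1e-12 after 5 iterations
sag = a·(cosh(S/(2a)) − 1) = 77.949321·(cosh(1.016115) − 1) = 43.824713
T_max/T_min = cosh(S/(2a)) = 1.562221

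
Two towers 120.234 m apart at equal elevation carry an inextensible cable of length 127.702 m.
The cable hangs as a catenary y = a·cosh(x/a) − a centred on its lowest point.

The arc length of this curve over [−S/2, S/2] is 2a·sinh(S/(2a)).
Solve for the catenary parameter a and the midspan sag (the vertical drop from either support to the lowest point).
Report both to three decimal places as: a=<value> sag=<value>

a=99.381 sag=18.744

seed: a₀ = √(S³/(24(L−S))) = √(120.234³/(24·7.468)) = 98.476628
iter 1: u=0.610470  f(a)=+1.404e-01  f'(a)=-1.574e-01  a ← 98.476628 − (+1.404e-01/-1.574e-01) = 99.368614
iter 2: u=0.604990  f(a)=+1.930e-03  f'(a)=-1.531e-01  a ← 99.368614 − (+1.930e-03/-1.531e-01) = 99.381223
iter 3: u=0.604913  f(a)=+3.762e-07  f'(a)=-1.530e-01  a ← 99.381223 − (+3.762e-07/-1.530e-01) = 99.381225
iter 4: u=0.604913  f(a)=+1.421e-14  f'(a)=-1.530e-01  a ← 99.381225 − (+1.421e-14/-1.530e-01) = 99.381225
converged: |Δa| < 1e-12 after 4 iterations
sag = a·(cosh(S/(2a)) − 1) = 99.381225·(cosh(0.604913) − 1) = 18.744039
T_max/T_min = cosh(S/(2a)) = 1.188607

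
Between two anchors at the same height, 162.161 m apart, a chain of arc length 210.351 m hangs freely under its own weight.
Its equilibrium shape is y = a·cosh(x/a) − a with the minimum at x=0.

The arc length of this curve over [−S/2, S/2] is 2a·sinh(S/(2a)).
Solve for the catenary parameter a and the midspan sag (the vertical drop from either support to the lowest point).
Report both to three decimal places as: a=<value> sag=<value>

a=63.261 sag=59.474

seed: a₀ = √(S³/(24(L−S))) = √(162.161³/(24·48.190)) = 60.720528
iter 1: u=1.335306  f(a)=+4.483e+00  f'(a)=-1.889e+00  a ← 60.720528 − (+4.483e+00/-1.889e+00) = 63.093960
iter 2: u=1.285075  f(a)=+2.763e-01  f'(a)=-1.663e+00  a ← 63.093960 − (+2.763e-01/-1.663e+00) = 63.260118
iter 3: u=1.281700  f(a)=+1.201e-03  f'(a)=-1.648e+00  a ← 63.260118 − (+1.201e-03/-1.648e+00) = 63.260847
iter 4: u=1.281685  f(a)=+2.294e-08  f'(a)=-1.648e+00  a ← 63.260847 − (+2.294e-08/-1.648e+00) = 63.260847
iter 5: u=1.281685  f(a)=+0.000e+00  f'(a)=-1.648e+00  a ← 63.260847 − (+0.000e+00/-1.648e+00) = 63.260847
converged: |Δa| < 1e-12 after 5 iterations
sag = a·(cosh(S/(2a)) − 1) = 63.260847·(cosh(1.281685) − 1) = 59.473910
T_max/T_min = cosh(S/(2a)) = 1.940138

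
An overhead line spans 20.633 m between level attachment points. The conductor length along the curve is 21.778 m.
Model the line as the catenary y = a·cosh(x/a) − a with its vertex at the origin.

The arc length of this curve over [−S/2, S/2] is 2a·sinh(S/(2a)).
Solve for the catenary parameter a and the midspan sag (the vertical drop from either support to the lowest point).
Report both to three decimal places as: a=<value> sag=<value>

seed: a₀ = √(S³/(24(L−S))) = √(20.633³/(24·1.145)) = 17.878670
iter 1: u=0.577028  f(a)=+1.921e-02  f'(a)=-1.324e-01  a ← 17.878670 − (+1.921e-02/-1.324e-01) = 18.023788
iter 2: u=0.572382  f(a)=+2.364e-04  f'(a)=-1.292e-01  a ← 18.023788 − (+2.364e-04/-1.292e-01) = 18.025619
iter 3: u=0.572324  f(a)=+3.680e-08  f'(a)=-1.291e-01  a ← 18.025619 − (+3.680e-08/-1.291e-01) = 18.025619
iter 4: u=0.572324  f(a)=+3.553e-15  f'(a)=-1.291e-01  a ← 18.025619 − (+3.553e-15/-1.291e-01) = 18.025619
converged: |Δa| < 1e-12 after 4 iterations
sag = a·(cosh(S/(2a)) − 1) = 18.025619·(cosh(0.572324) − 1) = 3.033661
T_max/T_min = cosh(S/(2a)) = 1.168297

a=18.026 sag=3.034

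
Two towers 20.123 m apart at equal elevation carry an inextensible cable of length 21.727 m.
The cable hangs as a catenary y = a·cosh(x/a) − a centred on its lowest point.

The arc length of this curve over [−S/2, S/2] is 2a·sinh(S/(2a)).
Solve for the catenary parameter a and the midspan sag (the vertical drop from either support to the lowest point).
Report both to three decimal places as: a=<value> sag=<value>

a=14.720 sag=3.575

seed: a₀ = √(S³/(24(L−S))) = √(20.123³/(24·1.604)) = 14.548938
iter 1: u=0.691563  f(a)=+3.880e-02  f'(a)=-2.312e-01  a ← 14.548938 − (+3.880e-02/-2.312e-01) = 14.716723
iter 2: u=0.683678  f(a)=+6.813e-04  f'(a)=-2.232e-01  a ← 14.716723 − (+6.813e-04/-2.232e-01) = 14.719776
iter 3: u=0.683536  f(a)=+2.185e-07  f'(a)=-2.230e-01  a ← 14.719776 − (+2.185e-07/-2.230e-01) = 14.719777
iter 4: u=0.683536  f(a)=+2.487e-14  f'(a)=-2.230e-01  a ← 14.719777 − (+2.487e-14/-2.230e-01) = 14.719777
converged: |Δa| < 1e-12 after 4 iterations
sag = a·(cosh(S/(2a)) − 1) = 14.719777·(cosh(0.683536) − 1) = 3.574688
T_max/T_min = cosh(S/(2a)) = 1.242849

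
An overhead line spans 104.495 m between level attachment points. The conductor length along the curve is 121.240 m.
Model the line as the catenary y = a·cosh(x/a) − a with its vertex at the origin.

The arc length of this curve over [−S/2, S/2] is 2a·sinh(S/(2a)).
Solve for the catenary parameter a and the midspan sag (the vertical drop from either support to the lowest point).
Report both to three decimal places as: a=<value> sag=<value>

seed: a₀ = √(S³/(24(L−S))) = √(104.495³/(24·16.745)) = 53.283785
iter 1: u=0.980552  f(a)=+8.237e-01  f'(a)=-6.911e-01  a ← 53.283785 − (+8.237e-01/-6.911e-01) = 54.475680
iter 2: u=0.959098  f(a)=+2.845e-02  f'(a)=-6.441e-01  a ← 54.475680 − (+2.845e-02/-6.441e-01) = 54.519849
iter 3: u=0.958321  f(a)=+3.662e-05  f'(a)=-6.424e-01  a ← 54.519849 − (+3.662e-05/-6.424e-01) = 54.519906
iter 4: u=0.958320  f(a)=+6.087e-11  f'(a)=-6.424e-01  a ← 54.519906 − (+6.087e-11/-6.424e-01) = 54.519906
iter 5: u=0.958320  f(a)=+1.421e-14  f'(a)=-6.424e-01  a ← 54.519906 − (+1.421e-14/-6.424e-01) = 54.519906
converged: |Δa| < 1e-12 after 5 iterations
sag = a·(cosh(S/(2a)) − 1) = 54.519906·(cosh(0.958320) − 1) = 27.010484
T_max/T_min = cosh(S/(2a)) = 1.495424

a=54.520 sag=27.010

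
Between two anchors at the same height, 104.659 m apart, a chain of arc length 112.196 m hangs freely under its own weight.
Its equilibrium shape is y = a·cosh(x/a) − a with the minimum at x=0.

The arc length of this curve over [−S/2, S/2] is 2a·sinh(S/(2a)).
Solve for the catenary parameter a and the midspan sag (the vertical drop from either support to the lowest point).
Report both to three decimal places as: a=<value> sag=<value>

a=80.455 sag=17.627

seed: a₀ = √(S³/(24(L−S))) = √(104.659³/(24·7.537)) = 79.608601
iter 1: u=0.657335  f(a)=+1.645e-01  f'(a)=-1.977e-01  a ← 79.608601 − (+1.645e-01/-1.977e-01) = 80.440928
iter 2: u=0.650533  f(a)=+2.616e-03  f'(a)=-1.914e-01  a ← 80.440928 − (+2.616e-03/-1.914e-01) = 80.454593
iter 3: u=0.650423  f(a)=+6.850e-07  f'(a)=-1.913e-01  a ← 80.454593 − (+6.850e-07/-1.913e-01) = 80.454597
iter 4: u=0.650423  f(a)=+7.105e-14  f'(a)=-1.913e-01  a ← 80.454597 − (+7.105e-14/-1.913e-01) = 80.454597
converged: |Δa| < 1e-12 after 4 iterations
sag = a·(cosh(S/(2a)) − 1) = 80.454597·(cosh(0.650423) − 1) = 17.626634
T_max/T_min = cosh(S/(2a)) = 1.219088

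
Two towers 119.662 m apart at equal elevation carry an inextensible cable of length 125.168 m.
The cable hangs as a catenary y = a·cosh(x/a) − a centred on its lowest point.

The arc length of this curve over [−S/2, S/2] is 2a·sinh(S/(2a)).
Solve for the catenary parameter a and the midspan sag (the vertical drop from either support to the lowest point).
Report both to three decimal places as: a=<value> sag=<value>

a=114.648 sag=15.969

seed: a₀ = √(S³/(24(L−S))) = √(119.662³/(24·5.506)) = 113.870352
iter 1: u=0.525431  f(a)=+7.651e-02  f'(a)=-9.940e-02  a ← 113.870352 − (+7.651e-02/-9.940e-02) = 114.640005
iter 2: u=0.521903  f(a)=+7.826e-04  f'(a)=-9.738e-02  a ← 114.640005 − (+7.826e-04/-9.738e-02) = 114.648042
iter 3: u=0.521867  f(a)=+8.377e-08  f'(a)=-9.736e-02  a ← 114.648042 − (+8.377e-08/-9.736e-02) = 114.648043
iter 4: u=0.521867  f(a)=+2.842e-14  f'(a)=-9.736e-02  a ← 114.648043 − (+2.842e-14/-9.736e-02) = 114.648043
converged: |Δa| < 1e-12 after 4 iterations
sag = a·(cosh(S/(2a)) − 1) = 114.648043·(cosh(0.521867) − 1) = 15.969455
T_max/T_min = cosh(S/(2a)) = 1.139291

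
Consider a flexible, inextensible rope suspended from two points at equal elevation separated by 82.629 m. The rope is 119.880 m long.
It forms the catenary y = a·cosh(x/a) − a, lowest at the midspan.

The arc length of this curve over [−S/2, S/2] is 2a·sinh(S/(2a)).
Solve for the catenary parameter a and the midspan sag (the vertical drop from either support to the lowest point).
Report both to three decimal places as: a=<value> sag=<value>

a=26.669 sag=38.936

seed: a₀ = √(S³/(24(L−S))) = √(82.629³/(24·37.251)) = 25.120262
iter 1: u=1.644668  f(a)=+5.375e+00  f'(a)=-3.850e+00  a ← 25.120262 − (+5.375e+00/-3.850e+00) = 26.516539
iter 2: u=1.558065  f(a)=+4.807e-01  f'(a)=-3.189e+00  a ← 26.516539 − (+4.807e-01/-3.189e+00) = 26.667268
iter 3: u=1.549259  f(a)=+4.679e-03  f'(a)=-3.127e+00  a ← 26.667268 − (+4.679e-03/-3.127e+00) = 26.668764
iter 4: u=1.549172  f(a)=+4.528e-07  f'(a)=-3.127e+00  a ← 26.668764 − (+4.528e-07/-3.127e+00) = 26.668764
iter 5: u=1.549172  f(a)=+1.421e-14  f'(a)=-3.127e+00  a ← 26.668764 − (+1.421e-14/-3.127e+00) = 26.668764
converged: |Δa| < 1e-12 after 5 iterations
sag = a·(cosh(S/(2a)) − 1) = 26.668764·(cosh(1.549172) − 1) = 38.936316
T_max/T_min = cosh(S/(2a)) = 2.459997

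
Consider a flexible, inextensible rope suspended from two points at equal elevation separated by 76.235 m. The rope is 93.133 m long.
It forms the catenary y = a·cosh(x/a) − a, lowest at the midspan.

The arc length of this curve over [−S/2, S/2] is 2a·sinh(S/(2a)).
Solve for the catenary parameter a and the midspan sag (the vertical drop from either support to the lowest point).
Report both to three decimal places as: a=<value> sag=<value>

a=34.100 sag=23.617

seed: a₀ = √(S³/(24(L−S))) = √(76.235³/(24·16.898)) = 33.052806
iter 1: u=1.153230  f(a)=+1.160e+00  f'(a)=-1.165e+00  a ← 33.052806 − (+1.160e+00/-1.165e+00) = 34.048363
iter 2: u=1.119511  f(a)=+5.447e-02  f'(a)=-1.058e+00  a ← 34.048363 − (+5.447e-02/-1.058e+00) = 34.099845
iter 3: u=1.117820  f(a)=+1.332e-04  f'(a)=-1.053e+00  a ← 34.099845 − (+1.332e-04/-1.053e+00) = 34.099972
iter 4: u=1.117816  f(a)=+8.012e-10  f'(a)=-1.053e+00  a ← 34.099972 − (+8.012e-10/-1.053e+00) = 34.099972
iter 5: u=1.117816  f(a)=-2.842e-14  f'(a)=-1.053e+00  a ← 34.099972 − (-2.842e-14/-1.053e+00) = 34.099972
converged: |Δa| < 1e-12 after 5 iterations
sag = a·(cosh(S/(2a)) − 1) = 34.099972·(cosh(1.117816) − 1) = 23.616984
T_max/T_min = cosh(S/(2a)) = 1.692581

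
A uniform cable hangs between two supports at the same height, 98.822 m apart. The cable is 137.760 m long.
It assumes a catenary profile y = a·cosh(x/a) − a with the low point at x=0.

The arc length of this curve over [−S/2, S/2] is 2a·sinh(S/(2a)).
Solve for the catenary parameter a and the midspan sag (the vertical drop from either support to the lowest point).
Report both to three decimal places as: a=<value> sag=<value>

seed: a₀ = √(S³/(24(L−S))) = √(98.822³/(24·38.938)) = 32.135719
iter 1: u=1.537573  f(a)=+4.870e+00  f'(a)=-3.047e+00  a ← 32.135719 − (+4.870e+00/-3.047e+00) = 33.734277
iter 2: u=1.464712  f(a)=+3.870e-01  f'(a)=-2.580e+00  a ← 33.734277 − (+3.870e-01/-2.580e+00) = 33.884269
iter 3: u=1.458228  f(a)=+2.910e-03  f'(a)=-2.542e+00  a ← 33.884269 − (+2.910e-03/-2.542e+00) = 33.885414
iter 4: u=1.458179  f(a)=+1.672e-07  f'(a)=-2.541e+00  a ← 33.885414 − (+1.672e-07/-2.541e+00) = 33.885414
iter 5: u=1.458179  f(a)=+2.842e-14  f'(a)=-2.541e+00  a ← 33.885414 − (+2.842e-14/-2.541e+00) = 33.885414
converged: |Δa| < 1e-12 after 5 iterations
sag = a·(cosh(S/(2a)) − 1) = 33.885414·(cosh(1.458179) − 1) = 42.878351
T_max/T_min = cosh(S/(2a)) = 2.265393

a=33.885 sag=42.878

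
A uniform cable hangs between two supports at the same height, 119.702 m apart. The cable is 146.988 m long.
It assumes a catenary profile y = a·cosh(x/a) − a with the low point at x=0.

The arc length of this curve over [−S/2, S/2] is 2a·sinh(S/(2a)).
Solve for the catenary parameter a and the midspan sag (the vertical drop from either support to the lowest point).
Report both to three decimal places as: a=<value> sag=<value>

a=52.842 sag=37.677

seed: a₀ = √(S³/(24(L−S))) = √(119.702³/(24·27.286)) = 51.177204
iter 1: u=1.169486  f(a)=+1.928e+00  f'(a)=-1.219e+00  a ← 51.177204 − (+1.928e+00/-1.219e+00) = 52.758103
iter 2: u=1.134442  f(a)=+9.294e-02  f'(a)=-1.104e+00  a ← 52.758103 − (+9.294e-02/-1.104e+00) = 52.842248
iter 3: u=1.132635  f(a)=+2.402e-04  f'(a)=-1.099e+00  a ← 52.842248 − (+2.402e-04/-1.099e+00) = 52.842467
iter 4: u=1.132631  f(a)=+1.613e-09  f'(a)=-1.099e+00  a ← 52.842467 − (+1.613e-09/-1.099e+00) = 52.842467
iter 5: u=1.132631  f(a)=+2.842e-14  f'(a)=-1.099e+00  a ← 52.842467 − (+2.842e-14/-1.099e+00) = 52.842467
converged: |Δa| < 1e-12 after 5 iterations
sag = a·(cosh(S/(2a)) − 1) = 52.842467·(cosh(1.132631) − 1) = 37.676561
T_max/T_min = cosh(S/(2a)) = 1.712998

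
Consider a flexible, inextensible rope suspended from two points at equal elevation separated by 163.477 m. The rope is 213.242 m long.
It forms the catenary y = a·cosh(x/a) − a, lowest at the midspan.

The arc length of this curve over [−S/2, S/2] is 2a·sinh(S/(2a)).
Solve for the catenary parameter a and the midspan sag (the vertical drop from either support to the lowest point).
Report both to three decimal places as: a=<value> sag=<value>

seed: a₀ = √(S³/(24(L−S))) = √(163.477³/(24·49.765)) = 60.480777
iter 1: u=1.351479  f(a)=+4.748e+00  f'(a)=-1.967e+00  a ← 60.480777 − (+4.748e+00/-1.967e+00) = 62.894965
iter 2: u=1.299603  f(a)=+2.991e-01  f'(a)=-1.726e+00  a ← 62.894965 − (+2.991e-01/-1.726e+00) = 63.068246
iter 3: u=1.296033  f(a)=+1.363e-03  f'(a)=-1.710e+00  a ← 63.068246 − (+1.363e-03/-1.710e+00) = 63.069043
iter 4: u=1.296016  f(a)=+2.861e-08  f'(a)=-1.710e+00  a ← 63.069043 − (+2.861e-08/-1.710e+00) = 63.069043
iter 5: u=1.296016  f(a)=+0.000e+00  f'(a)=-1.710e+00  a ← 63.069043 − (+0.000e+00/-1.710e+00) = 63.069043
converged: |Δa| < 1e-12 after 5 iterations
sag = a·(cosh(S/(2a)) − 1) = 63.069043·(cosh(1.296016) − 1) = 60.808888
T_max/T_min = cosh(S/(2a)) = 1.964164

a=63.069 sag=60.809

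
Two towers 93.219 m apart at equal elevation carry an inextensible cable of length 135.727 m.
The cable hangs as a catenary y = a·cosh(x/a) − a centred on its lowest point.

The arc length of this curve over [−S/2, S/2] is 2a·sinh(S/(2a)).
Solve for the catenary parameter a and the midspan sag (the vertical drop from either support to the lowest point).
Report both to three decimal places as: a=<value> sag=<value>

a=29.934 sag=44.238

seed: a₀ = √(S³/(24(L−S))) = √(93.219³/(24·42.508)) = 28.178359
iter 1: u=1.654088  f(a)=+6.209e+00  f'(a)=-3.927e+00  a ← 28.178359 − (+6.209e+00/-3.927e+00) = 29.759217
iter 2: u=1.566221  f(a)=+5.608e-01  f'(a)=-3.247e+00  a ← 29.759217 − (+5.608e-01/-3.247e+00) = 29.931914
iter 3: u=1.557184  f(a)=+5.579e-03  f'(a)=-3.183e+00  a ← 29.931914 − (+5.579e-03/-3.183e+00) = 29.933667
iter 4: u=1.557093  f(a)=+5.642e-07  f'(a)=-3.182e+00  a ← 29.933667 − (+5.642e-07/-3.182e+00) = 29.933667
iter 5: u=1.557093  f(a)=+0.000e+00  f'(a)=-3.182e+00  a ← 29.933667 − (+0.000e+00/-3.182e+00) = 29.933667
converged: |Δa| < 1e-12 after 5 iterations
sag = a·(cosh(S/(2a)) − 1) = 29.933667·(cosh(1.557093) − 1) = 44.238289
T_max/T_min = cosh(S/(2a)) = 2.477877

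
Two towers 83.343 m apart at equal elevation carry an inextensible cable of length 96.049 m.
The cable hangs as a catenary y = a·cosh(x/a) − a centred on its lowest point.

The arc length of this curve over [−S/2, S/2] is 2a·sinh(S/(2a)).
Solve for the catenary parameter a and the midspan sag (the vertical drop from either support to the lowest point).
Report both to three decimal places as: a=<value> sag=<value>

a=44.534 sag=20.961

seed: a₀ = √(S³/(24(L−S))) = √(83.343³/(24·12.706)) = 43.570611
iter 1: u=0.956413  f(a)=+5.939e-01  f'(a)=-6.384e-01  a ← 43.570611 − (+5.939e-01/-6.384e-01) = 44.501032
iter 2: u=0.936416  f(a)=+1.956e-02  f'(a)=-5.969e-01  a ← 44.501032 − (+1.956e-02/-5.969e-01) = 44.533796
iter 3: u=0.935728  f(a)=+2.281e-05  f'(a)=-5.956e-01  a ← 44.533796 − (+2.281e-05/-5.956e-01) = 44.533834
iter 4: u=0.935727  f(a)=+3.108e-11  f'(a)=-5.956e-01  a ← 44.533834 − (+3.108e-11/-5.956e-01) = 44.533834
iter 5: u=0.935727  f(a)=+0.000e+00  f'(a)=-5.956e-01  a ← 44.533834 − (+0.000e+00/-5.956e-01) = 44.533834
converged: |Δa| < 1e-12 after 5 iterations
sag = a·(cosh(S/(2a)) − 1) = 44.533834·(cosh(0.935727) − 1) = 20.961318
T_max/T_min = cosh(S/(2a)) = 1.470683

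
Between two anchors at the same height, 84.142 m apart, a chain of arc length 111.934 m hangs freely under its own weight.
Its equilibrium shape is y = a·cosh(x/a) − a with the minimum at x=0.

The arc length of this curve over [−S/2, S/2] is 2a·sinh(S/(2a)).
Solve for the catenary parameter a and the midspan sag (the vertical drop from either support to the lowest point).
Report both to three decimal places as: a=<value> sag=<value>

a=31.266 sag=32.842

seed: a₀ = √(S³/(24(L−S))) = √(84.142³/(24·27.792)) = 29.885032
iter 1: u=1.407762  f(a)=+2.887e+00  f'(a)=-2.256e+00  a ← 29.885032 − (+2.887e+00/-2.256e+00) = 31.165175
iter 2: u=1.349936  f(a)=+1.959e-01  f'(a)=-1.959e+00  a ← 31.165175 − (+1.959e-01/-1.959e+00) = 31.265173
iter 3: u=1.345619  f(a)=+1.047e-03  f'(a)=-1.938e+00  a ← 31.265173 − (+1.047e-03/-1.938e+00) = 31.265713
iter 4: u=1.345595  f(a)=+3.024e-08  f'(a)=-1.938e+00  a ← 31.265713 − (+3.024e-08/-1.938e+00) = 31.265713
iter 5: u=1.345595  f(a)=+1.421e-14  f'(a)=-1.938e+00  a ← 31.265713 − (+1.421e-14/-1.938e+00) = 31.265713
converged: |Δa| < 1e-12 after 5 iterations
sag = a·(cosh(S/(2a)) − 1) = 31.265713·(cosh(1.345595) − 1) = 32.842398
T_max/T_min = cosh(S/(2a)) = 2.050429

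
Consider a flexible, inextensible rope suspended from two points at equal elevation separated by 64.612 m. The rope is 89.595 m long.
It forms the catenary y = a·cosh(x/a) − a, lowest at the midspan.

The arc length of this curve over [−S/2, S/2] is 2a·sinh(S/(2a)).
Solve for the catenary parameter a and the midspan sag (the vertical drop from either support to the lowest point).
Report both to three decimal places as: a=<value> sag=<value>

seed: a₀ = √(S³/(24(L−S))) = √(64.612³/(24·24.983)) = 21.210058
iter 1: u=1.523145  f(a)=+3.063e+00  f'(a)=-2.950e+00  a ← 21.210058 − (+3.063e+00/-2.950e+00) = 22.248625
iter 2: u=1.452045  f(a)=+2.394e-01  f'(a)=-2.505e+00  a ← 22.248625 − (+2.394e-01/-2.505e+00) = 22.344181
iter 3: u=1.445835  f(a)=+1.735e-03  f'(a)=-2.469e+00  a ← 22.344181 − (+1.735e-03/-2.469e+00) = 22.344884
iter 4: u=1.445790  f(a)=+9.268e-08  f'(a)=-2.469e+00  a ← 22.344884 − (+9.268e-08/-2.469e+00) = 22.344884
iter 5: u=1.445790  f(a)=+0.000e+00  f'(a)=-2.469e+00  a ← 22.344884 − (+0.000e+00/-2.469e+00) = 22.344884
converged: |Δa| < 1e-12 after 5 iterations
sag = a·(cosh(S/(2a)) − 1) = 22.344884·(cosh(1.445790) − 1) = 27.716177
T_max/T_min = cosh(S/(2a)) = 2.240381

a=22.345 sag=27.716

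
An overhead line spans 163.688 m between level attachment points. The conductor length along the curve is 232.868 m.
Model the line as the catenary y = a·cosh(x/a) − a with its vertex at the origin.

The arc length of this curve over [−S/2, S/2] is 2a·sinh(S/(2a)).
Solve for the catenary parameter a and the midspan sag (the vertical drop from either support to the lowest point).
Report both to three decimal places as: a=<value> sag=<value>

a=54.382 sag=74.126

seed: a₀ = √(S³/(24(L−S))) = √(163.688³/(24·69.180)) = 51.396005
iter 1: u=1.592419  f(a)=+9.320e+00  f'(a)=-3.439e+00  a ← 51.396005 − (+9.320e+00/-3.439e+00) = 54.105704
iter 2: u=1.512669  f(a)=+7.878e-01  f'(a)=-2.881e+00  a ← 54.105704 − (+7.878e-01/-2.881e+00) = 54.379195
iter 3: u=1.505061  f(a)=+6.777e-03  f'(a)=-2.831e+00  a ← 54.379195 − (+6.777e-03/-2.831e+00) = 54.381589
iter 4: u=1.504995  f(a)=+5.110e-07  f'(a)=-2.831e+00  a ← 54.381589 − (+5.110e-07/-2.831e+00) = 54.381589
iter 5: u=1.504995  f(a)=-2.842e-14  f'(a)=-2.831e+00  a ← 54.381589 − (-2.842e-14/-2.831e+00) = 54.381589
converged: |Δa| < 1e-12 after 5 iterations
sag = a·(cosh(S/(2a)) − 1) = 54.381589·(cosh(1.504995) − 1) = 74.126129
T_max/T_min = cosh(S/(2a)) = 2.363074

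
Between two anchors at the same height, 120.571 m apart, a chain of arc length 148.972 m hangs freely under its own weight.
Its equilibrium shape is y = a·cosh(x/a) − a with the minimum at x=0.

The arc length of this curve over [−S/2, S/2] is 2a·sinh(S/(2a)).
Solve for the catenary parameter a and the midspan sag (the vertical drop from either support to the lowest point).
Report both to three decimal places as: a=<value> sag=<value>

seed: a₀ = √(S³/(24(L−S))) = √(120.571³/(24·28.401)) = 50.709795
iter 1: u=1.188833  f(a)=+2.076e+00  f'(a)=-1.287e+00  a ← 50.709795 − (+2.076e+00/-1.287e+00) = 52.323183
iter 2: u=1.152176  f(a)=+1.032e-01  f'(a)=-1.162e+00  a ← 52.323183 − (+1.032e-01/-1.162e+00) = 52.412013
iter 3: u=1.150223  f(a)=+2.845e-04  f'(a)=-1.155e+00  a ← 52.412013 − (+2.845e-04/-1.155e+00) = 52.412259
iter 4: u=1.150218  f(a)=+2.176e-09  f'(a)=-1.155e+00  a ← 52.412259 − (+2.176e-09/-1.155e+00) = 52.412259
iter 5: u=1.150218  f(a)=+0.000e+00  f'(a)=-1.155e+00  a ← 52.412259 − (+0.000e+00/-1.155e+00) = 52.412259
converged: |Δa| < 1e-12 after 5 iterations
sag = a·(cosh(S/(2a)) − 1) = 52.412259·(cosh(1.150218) − 1) = 38.665779
T_max/T_min = cosh(S/(2a)) = 1.737724

a=52.412 sag=38.666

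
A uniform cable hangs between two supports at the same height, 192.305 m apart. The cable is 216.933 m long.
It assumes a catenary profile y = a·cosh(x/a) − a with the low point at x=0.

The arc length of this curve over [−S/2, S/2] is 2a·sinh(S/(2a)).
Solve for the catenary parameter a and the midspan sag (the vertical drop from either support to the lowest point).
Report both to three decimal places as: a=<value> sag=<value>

a=111.737 sag=43.987

seed: a₀ = √(S³/(24(L−S))) = √(192.305³/(24·24.628)) = 109.689655
iter 1: u=0.876587  f(a)=+9.637e-01  f'(a)=-4.845e-01  a ← 109.689655 − (+9.637e-01/-4.845e-01) = 111.678679
iter 2: u=0.860975  f(a)=+2.684e-02  f'(a)=-4.579e-01  a ← 111.678679 − (+2.684e-02/-4.579e-01) = 111.737293
iter 3: u=0.860523  f(a)=+2.213e-05  f'(a)=-4.571e-01  a ← 111.737293 − (+2.213e-05/-4.571e-01) = 111.737342
iter 4: u=0.860523  f(a)=+1.506e-11  f'(a)=-4.571e-01  a ← 111.737342 − (+1.506e-11/-4.571e-01) = 111.737342
converged: |Δa| < 1e-12 after 4 iterations
sag = a·(cosh(S/(2a)) − 1) = 111.737342·(cosh(0.860523) − 1) = 43.987464
T_max/T_min = cosh(S/(2a)) = 1.393668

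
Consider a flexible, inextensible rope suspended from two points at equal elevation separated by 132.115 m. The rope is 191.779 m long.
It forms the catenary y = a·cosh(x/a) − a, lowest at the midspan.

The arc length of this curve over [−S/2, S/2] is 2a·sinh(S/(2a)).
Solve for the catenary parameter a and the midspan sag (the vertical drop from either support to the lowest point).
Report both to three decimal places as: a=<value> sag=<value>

seed: a₀ = √(S³/(24(L−S))) = √(132.115³/(24·59.664)) = 40.129744
iter 1: u=1.646098  f(a)=+8.625e+00  f'(a)=-3.861e+00  a ← 40.129744 − (+8.625e+00/-3.861e+00) = 42.363458
iter 2: u=1.559304  f(a)=+7.725e-01  f'(a)=-3.198e+00  a ← 42.363458 − (+7.725e-01/-3.198e+00) = 42.605026
iter 3: u=1.550463  f(a)=+7.544e-03  f'(a)=-3.136e+00  a ← 42.605026 − (+7.544e-03/-3.136e+00) = 42.607432
iter 4: u=1.550375  f(a)=+7.350e-07  f'(a)=-3.135e+00  a ← 42.607432 − (+7.350e-07/-3.135e+00) = 42.607432
iter 5: u=1.550375  f(a)=+5.684e-14  f'(a)=-3.135e+00  a ← 42.607432 − (+5.684e-14/-3.135e+00) = 42.607432
converged: |Δa| < 1e-12 after 5 iterations
sag = a·(cosh(S/(2a)) − 1) = 42.607432·(cosh(1.550375) − 1) = 62.322018
T_max/T_min = cosh(S/(2a)) = 2.462703

a=42.607 sag=62.322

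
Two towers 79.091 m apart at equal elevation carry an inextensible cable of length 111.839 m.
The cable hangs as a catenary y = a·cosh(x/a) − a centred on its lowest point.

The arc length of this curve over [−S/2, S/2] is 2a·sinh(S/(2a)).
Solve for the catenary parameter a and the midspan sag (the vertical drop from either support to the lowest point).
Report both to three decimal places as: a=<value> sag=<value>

a=26.520 sag=35.370

seed: a₀ = √(S³/(24(L−S))) = √(79.091³/(24·32.748)) = 25.089534
iter 1: u=1.576175  f(a)=+4.317e+00  f'(a)=-3.319e+00  a ← 25.089534 − (+4.317e+00/-3.319e+00) = 26.390098
iter 2: u=1.498498  f(a)=+3.584e-01  f'(a)=-2.789e+00  a ← 26.390098 − (+3.584e-01/-2.789e+00) = 26.518592
iter 3: u=1.491237  f(a)=+2.964e-03  f'(a)=-2.743e+00  a ← 26.518592 − (+2.964e-03/-2.743e+00) = 26.519673
iter 4: u=1.491176  f(a)=+2.064e-07  f'(a)=-2.743e+00  a ← 26.519673 − (+2.064e-07/-2.743e+00) = 26.519673
iter 5: u=1.491176  f(a)=+0.000e+00  f'(a)=-2.743e+00  a ← 26.519673 − (+0.000e+00/-2.743e+00) = 26.519673
converged: |Δa| < 1e-12 after 5 iterations
sag = a·(cosh(S/(2a)) − 1) = 26.519673·(cosh(1.491176) − 1) = 35.369612
T_max/T_min = cosh(S/(2a)) = 2.333712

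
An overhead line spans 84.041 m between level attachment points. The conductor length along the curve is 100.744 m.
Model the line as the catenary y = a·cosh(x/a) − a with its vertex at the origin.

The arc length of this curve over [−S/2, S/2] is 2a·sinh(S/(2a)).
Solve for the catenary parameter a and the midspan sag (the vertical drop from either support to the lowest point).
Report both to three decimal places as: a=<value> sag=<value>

a=39.578 sag=24.482

seed: a₀ = √(S³/(24(L−S))) = √(84.041³/(24·16.703)) = 38.479902
iter 1: u=1.092012  f(a)=+1.025e+00  f'(a)=-9.762e-01  a ← 38.479902 − (+1.025e+00/-9.762e-01) = 39.529568
iter 2: u=1.063014  f(a)=+4.342e-02  f'(a)=-8.950e-01  a ← 39.529568 − (+4.342e-02/-8.950e-01) = 39.578085
iter 3: u=1.061711  f(a)=+8.563e-05  f'(a)=-8.915e-01  a ← 39.578085 − (+8.563e-05/-8.915e-01) = 39.578181
iter 4: u=1.061709  f(a)=+3.344e-10  f'(a)=-8.915e-01  a ← 39.578181 − (+3.344e-10/-8.915e-01) = 39.578181
iter 5: u=1.061709  f(a)=+0.000e+00  f'(a)=-8.915e-01  a ← 39.578181 − (+0.000e+00/-8.915e-01) = 39.578181
converged: |Δa| < 1e-12 after 5 iterations
sag = a·(cosh(S/(2a)) − 1) = 39.578181·(cosh(1.061709) − 1) = 24.482500
T_max/T_min = cosh(S/(2a)) = 1.618586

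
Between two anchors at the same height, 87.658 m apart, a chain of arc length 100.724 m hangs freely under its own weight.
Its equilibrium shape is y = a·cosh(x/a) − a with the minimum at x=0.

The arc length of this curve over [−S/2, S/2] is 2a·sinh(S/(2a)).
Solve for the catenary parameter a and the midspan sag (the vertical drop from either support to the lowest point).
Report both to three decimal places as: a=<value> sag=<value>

seed: a₀ = √(S³/(24(L−S))) = √(87.658³/(24·13.066)) = 46.345801
iter 1: u=0.945695  f(a)=+5.969e-01  f'(a)=-6.159e-01  a ← 46.345801 − (+5.969e-01/-6.159e-01) = 47.314881
iter 2: u=0.926326  f(a)=+1.923e-02  f'(a)=-5.768e-01  a ← 47.314881 − (+1.923e-02/-5.768e-01) = 47.348228
iter 3: u=0.925674  f(a)=+2.145e-05  f'(a)=-5.755e-01  a ← 47.348228 − (+2.145e-05/-5.755e-01) = 47.348265
iter 4: u=0.925673  f(a)=+2.674e-11  f'(a)=-5.755e-01  a ← 47.348265 − (+2.674e-11/-5.755e-01) = 47.348265
converged: |Δa| < 1e-12 after 4 iterations
sag = a·(cosh(S/(2a)) − 1) = 47.348265·(cosh(0.925673) − 1) = 21.776182
T_max/T_min = cosh(S/(2a)) = 1.459915

a=47.348 sag=21.776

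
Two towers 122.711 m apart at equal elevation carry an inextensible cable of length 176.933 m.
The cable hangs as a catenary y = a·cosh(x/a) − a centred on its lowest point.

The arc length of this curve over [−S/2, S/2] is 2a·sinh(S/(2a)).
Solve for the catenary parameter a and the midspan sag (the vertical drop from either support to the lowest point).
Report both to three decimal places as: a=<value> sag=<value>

a=39.962 sag=57.111

seed: a₀ = √(S³/(24(L−S))) = √(122.711³/(24·54.222)) = 37.681819
iter 1: u=1.628252  f(a)=+7.659e+00  f'(a)=-3.717e+00  a ← 37.681819 − (+7.659e+00/-3.717e+00) = 39.742346
iter 2: u=1.543832  f(a)=+6.731e-01  f'(a)=-3.090e+00  a ← 39.742346 − (+6.731e-01/-3.090e+00) = 39.960181
iter 3: u=1.535416  f(a)=+6.305e-03  f'(a)=-3.032e+00  a ← 39.960181 − (+6.305e-03/-3.032e+00) = 39.962261
iter 4: u=1.535336  f(a)=+5.647e-07  f'(a)=-3.032e+00  a ← 39.962261 − (+5.647e-07/-3.032e+00) = 39.962261
iter 5: u=1.535336  f(a)=+2.842e-14  f'(a)=-3.032e+00  a ← 39.962261 − (+2.842e-14/-3.032e+00) = 39.962261
converged: |Δa| < 1e-12 after 5 iterations
sag = a·(cosh(S/(2a)) − 1) = 39.962261·(cosh(1.535336) − 1) = 57.111443
T_max/T_min = cosh(S/(2a)) = 2.429134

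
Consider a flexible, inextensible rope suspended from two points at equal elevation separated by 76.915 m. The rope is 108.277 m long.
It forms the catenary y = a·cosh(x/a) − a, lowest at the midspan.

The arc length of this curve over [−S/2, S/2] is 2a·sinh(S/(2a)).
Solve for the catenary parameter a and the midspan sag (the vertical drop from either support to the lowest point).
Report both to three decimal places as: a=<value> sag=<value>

a=25.969 sag=34.076

seed: a₀ = √(S³/(24(L−S))) = √(76.915³/(24·31.362)) = 24.587200
iter 1: u=1.564127  f(a)=+4.068e+00  f'(a)=-3.232e+00  a ← 24.587200 − (+4.068e+00/-3.232e+00) = 25.845624
iter 2: u=1.487969  f(a)=+3.331e-01  f'(a)=-2.723e+00  a ← 25.845624 − (+3.331e-01/-2.723e+00) = 25.967985
iter 3: u=1.480958  f(a)=+2.675e-03  f'(a)=-2.679e+00  a ← 25.967985 − (+2.675e-03/-2.679e+00) = 25.968984
iter 4: u=1.480901  f(a)=+1.756e-07  f'(a)=-2.679e+00  a ← 25.968984 − (+1.756e-07/-2.679e+00) = 25.968984
iter 5: u=1.480901  f(a)=+2.842e-14  f'(a)=-2.679e+00  a ← 25.968984 − (+2.842e-14/-2.679e+00) = 25.968984
converged: |Δa| < 1e-12 after 5 iterations
sag = a·(cosh(S/(2a)) − 1) = 25.968984·(cosh(1.480901) − 1) = 34.075710
T_max/T_min = cosh(S/(2a)) = 2.312170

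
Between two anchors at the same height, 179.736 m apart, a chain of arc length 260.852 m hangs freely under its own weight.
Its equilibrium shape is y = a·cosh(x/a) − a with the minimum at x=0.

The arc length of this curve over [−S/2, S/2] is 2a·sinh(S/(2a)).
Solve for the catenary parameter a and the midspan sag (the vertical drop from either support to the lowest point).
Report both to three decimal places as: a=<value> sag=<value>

seed: a₀ = √(S³/(24(L−S))) = √(179.736³/(24·81.116)) = 54.612710
iter 1: u=1.645551  f(a)=+1.172e+01  f'(a)=-3.857e+00  a ← 54.612710 − (+1.172e+01/-3.857e+00) = 57.650936
iter 2: u=1.558830  f(a)=+1.049e+00  f'(a)=-3.195e+00  a ← 57.650936 − (+1.049e+00/-3.195e+00) = 57.979282
iter 3: u=1.550002  f(a)=+1.023e-02  f'(a)=-3.133e+00  a ← 57.979282 − (+1.023e-02/-3.133e+00) = 57.982547
iter 4: u=1.549915  f(a)=+9.941e-07  f'(a)=-3.132e+00  a ← 57.982547 − (+9.941e-07/-3.132e+00) = 57.982548
iter 5: u=1.549915  f(a)=+5.684e-14  f'(a)=-3.132e+00  a ← 57.982548 − (+5.684e-14/-3.132e+00) = 57.982548
converged: |Δa| < 1e-12 after 5 iterations
sag = a·(cosh(S/(2a)) − 1) = 57.982548·(cosh(1.549915) − 1) = 84.751181
T_max/T_min = cosh(S/(2a)) = 2.461667

a=57.983 sag=84.751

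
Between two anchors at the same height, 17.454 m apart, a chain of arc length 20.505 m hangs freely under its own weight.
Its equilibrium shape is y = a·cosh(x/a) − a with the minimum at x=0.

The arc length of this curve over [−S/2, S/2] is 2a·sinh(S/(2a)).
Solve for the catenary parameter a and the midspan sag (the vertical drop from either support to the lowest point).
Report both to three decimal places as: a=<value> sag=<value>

a=8.736 sag=4.733

seed: a₀ = √(S³/(24(L−S))) = √(17.454³/(24·3.051)) = 8.521494
iter 1: u=1.024116  f(a)=+1.641e-01  f'(a)=-7.940e-01  a ← 8.521494 − (+1.641e-01/-7.940e-01) = 8.728096
iter 2: u=0.999874  f(a)=+6.156e-03  f'(a)=-7.355e-01  a ← 8.728096 − (+6.156e-03/-7.355e-01) = 8.736465
iter 3: u=0.998917  f(a)=+9.415e-06  f'(a)=-7.332e-01  a ← 8.736465 − (+9.415e-06/-7.332e-01) = 8.736478
iter 4: u=0.998915  f(a)=+2.210e-11  f'(a)=-7.332e-01  a ← 8.736478 − (+2.210e-11/-7.332e-01) = 8.736478
iter 5: u=0.998915  f(a)=+3.553e-15  f'(a)=-7.332e-01  a ← 8.736478 − (+3.553e-15/-7.332e-01) = 8.736478
converged: |Δa| < 1e-12 after 5 iterations
sag = a·(cosh(S/(2a)) − 1) = 8.736478·(cosh(0.998915) − 1) = 4.733481
T_max/T_min = cosh(S/(2a)) = 1.541807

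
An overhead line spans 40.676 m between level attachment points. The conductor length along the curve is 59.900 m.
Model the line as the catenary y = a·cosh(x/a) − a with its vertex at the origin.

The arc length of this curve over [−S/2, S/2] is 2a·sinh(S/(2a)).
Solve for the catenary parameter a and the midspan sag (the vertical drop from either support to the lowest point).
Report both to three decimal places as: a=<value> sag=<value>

seed: a₀ = √(S³/(24(L−S))) = √(40.676³/(24·19.224)) = 12.077578
iter 1: u=1.683947  f(a)=+2.917e+00  f'(a)=-4.183e+00  a ← 12.077578 − (+2.917e+00/-4.183e+00) = 12.775033
iter 2: u=1.592012  f(a)=+2.718e-01  f'(a)=-3.436e+00  a ← 12.775033 − (+2.718e-01/-3.436e+00) = 12.854119
iter 3: u=1.582217  f(a)=+2.894e-03  f'(a)=-3.364e+00  a ← 12.854119 − (+2.894e-03/-3.364e+00) = 12.854979
iter 4: u=1.582111  f(a)=+3.359e-07  f'(a)=-3.363e+00  a ← 12.854979 − (+3.359e-07/-3.363e+00) = 12.854980
iter 5: u=1.582111  f(a)=+0.000e+00  f'(a)=-3.363e+00  a ← 12.854980 − (+0.000e+00/-3.363e+00) = 12.854980
converged: |Δa| < 1e-12 after 5 iterations
sag = a·(cosh(S/(2a)) − 1) = 12.854980·(cosh(1.582111) − 1) = 19.737243
T_max/T_min = cosh(S/(2a)) = 2.535377

a=12.855 sag=19.737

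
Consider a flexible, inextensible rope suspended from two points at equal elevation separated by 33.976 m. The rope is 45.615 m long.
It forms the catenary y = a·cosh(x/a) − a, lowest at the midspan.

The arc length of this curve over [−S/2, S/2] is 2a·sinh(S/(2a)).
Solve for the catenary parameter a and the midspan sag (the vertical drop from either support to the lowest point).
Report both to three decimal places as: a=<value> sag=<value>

a=12.416 sag=13.552

seed: a₀ = √(S³/(24(L−S))) = √(33.976³/(24·11.639)) = 11.849361
iter 1: u=1.433664  f(a)=+1.256e+00  f'(a)=-2.399e+00  a ← 11.849361 − (+1.256e+00/-2.399e+00) = 12.373053
iter 2: u=1.372984  f(a)=+8.809e-02  f'(a)=-2.073e+00  a ← 12.373053 − (+8.809e-02/-2.073e+00) = 12.415539
iter 3: u=1.368285  f(a)=+5.053e-04  f'(a)=-2.050e+00  a ← 12.415539 − (+5.053e-04/-2.050e+00) = 12.415786
iter 4: u=1.368258  f(a)=+1.683e-08  f'(a)=-2.050e+00  a ← 12.415786 − (+1.683e-08/-2.050e+00) = 12.415786
iter 5: u=1.368258  f(a)=+7.105e-15  f'(a)=-2.050e+00  a ← 12.415786 − (+7.105e-15/-2.050e+00) = 12.415786
converged: |Δa| < 1e-12 after 5 iterations
sag = a·(cosh(S/(2a)) − 1) = 12.415786·(cosh(1.368258) − 1) = 13.552152
T_max/T_min = cosh(S/(2a)) = 2.091526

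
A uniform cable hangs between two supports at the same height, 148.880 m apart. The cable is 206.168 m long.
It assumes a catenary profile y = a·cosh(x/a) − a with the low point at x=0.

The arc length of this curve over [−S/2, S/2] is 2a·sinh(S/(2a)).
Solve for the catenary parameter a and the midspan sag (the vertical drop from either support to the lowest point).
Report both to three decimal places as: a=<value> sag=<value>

seed: a₀ = √(S³/(24(L−S))) = √(148.880³/(24·57.288)) = 48.991089
iter 1: u=1.519460  f(a)=+6.989e+00  f'(a)=-2.925e+00  a ← 48.991089 − (+6.989e+00/-2.925e+00) = 51.380255
iter 2: u=1.448806  f(a)=+5.438e-01  f'(a)=-2.486e+00  a ← 51.380255 − (+5.438e-01/-2.486e+00) = 51.598971
iter 3: u=1.442664  f(a)=+3.906e-03  f'(a)=-2.451e+00  a ← 51.598971 − (+3.906e-03/-2.451e+00) = 51.600564
iter 4: u=1.442620  f(a)=+2.047e-07  f'(a)=-2.450e+00  a ← 51.600564 − (+2.047e-07/-2.450e+00) = 51.600565
iter 5: u=1.442620  f(a)=-2.842e-14  f'(a)=-2.450e+00  a ← 51.600565 − (-2.842e-14/-2.450e+00) = 51.600565
converged: |Δa| < 1e-12 after 5 iterations
sag = a·(cosh(S/(2a)) − 1) = 51.600565·(cosh(1.442620) − 1) = 63.677054
T_max/T_min = cosh(S/(2a)) = 2.234038

a=51.601 sag=63.677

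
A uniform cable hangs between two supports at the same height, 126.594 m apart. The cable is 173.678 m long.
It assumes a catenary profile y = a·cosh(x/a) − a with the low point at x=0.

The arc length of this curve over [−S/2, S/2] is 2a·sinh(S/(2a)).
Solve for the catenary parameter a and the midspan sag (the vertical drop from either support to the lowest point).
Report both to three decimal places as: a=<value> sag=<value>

seed: a₀ = √(S³/(24(L−S))) = √(126.594³/(24·47.084)) = 42.371846
iter 1: u=1.493846  f(a)=+5.542e+00  f'(a)=-2.760e+00  a ← 42.371846 − (+5.542e+00/-2.760e+00) = 44.379963
iter 2: u=1.426252  f(a)=+4.183e-01  f'(a)=-2.357e+00  a ← 44.379963 − (+4.183e-01/-2.357e+00) = 44.557410
iter 3: u=1.420572  f(a)=+2.814e-03  f'(a)=-2.326e+00  a ← 44.557410 − (+2.814e-03/-2.326e+00) = 44.558619
iter 4: u=1.420533  f(a)=+1.292e-07  f'(a)=-2.325e+00  a ← 44.558619 − (+1.292e-07/-2.325e+00) = 44.558619
iter 5: u=1.420533  f(a)=+0.000e+00  f'(a)=-2.325e+00  a ← 44.558619 − (+0.000e+00/-2.325e+00) = 44.558619
converged: |Δa| < 1e-12 after 5 iterations
sag = a·(cosh(S/(2a)) − 1) = 44.558619·(cosh(1.420533) − 1) = 53.045082
T_max/T_min = cosh(S/(2a)) = 2.190456

a=44.559 sag=53.045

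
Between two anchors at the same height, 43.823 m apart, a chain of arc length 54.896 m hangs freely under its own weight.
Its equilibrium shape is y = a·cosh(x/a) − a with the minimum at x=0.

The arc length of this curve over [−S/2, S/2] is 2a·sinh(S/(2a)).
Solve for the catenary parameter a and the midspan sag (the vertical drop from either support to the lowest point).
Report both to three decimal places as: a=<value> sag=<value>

a=18.434 sag=14.629

seed: a₀ = √(S³/(24(L−S))) = √(43.823³/(24·11.073)) = 17.795692
iter 1: u=1.231281  f(a)=+8.703e-01  f'(a)=-1.444e+00  a ← 17.795692 − (+8.703e-01/-1.444e+00) = 18.398552
iter 2: u=1.190936  f(a)=+4.618e-02  f'(a)=-1.294e+00  a ← 18.398552 − (+4.618e-02/-1.294e+00) = 18.434238
iter 3: u=1.188631  f(a)=+1.462e-04  f'(a)=-1.286e+00  a ← 18.434238 − (+1.462e-04/-1.286e+00) = 18.434351
iter 4: u=1.188623  f(a)=+1.474e-09  f'(a)=-1.286e+00  a ← 18.434351 − (+1.474e-09/-1.286e+00) = 18.434351
iter 5: u=1.188623  f(a)=+0.000e+00  f'(a)=-1.286e+00  a ← 18.434351 − (+0.000e+00/-1.286e+00) = 18.434351
converged: |Δa| < 1e-12 after 5 iterations
sag = a·(cosh(S/(2a)) − 1) = 18.434351·(cosh(1.188623) − 1) = 14.629496
T_max/T_min = cosh(S/(2a)) = 1.793600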